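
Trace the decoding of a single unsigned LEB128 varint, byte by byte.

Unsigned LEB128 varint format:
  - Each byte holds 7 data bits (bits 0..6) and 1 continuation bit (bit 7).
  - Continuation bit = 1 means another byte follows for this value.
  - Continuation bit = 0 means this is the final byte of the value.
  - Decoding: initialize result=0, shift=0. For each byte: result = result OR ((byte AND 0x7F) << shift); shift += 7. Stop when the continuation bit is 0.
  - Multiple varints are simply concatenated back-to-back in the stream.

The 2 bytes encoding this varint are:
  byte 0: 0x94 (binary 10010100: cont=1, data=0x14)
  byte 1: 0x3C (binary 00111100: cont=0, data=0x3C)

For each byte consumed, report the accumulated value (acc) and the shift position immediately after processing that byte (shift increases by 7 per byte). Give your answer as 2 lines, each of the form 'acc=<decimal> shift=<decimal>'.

Answer: acc=20 shift=7
acc=7700 shift=14

Derivation:
byte 0=0x94: payload=0x14=20, contrib = 20<<0 = 20; acc -> 20, shift -> 7
byte 1=0x3C: payload=0x3C=60, contrib = 60<<7 = 7680; acc -> 7700, shift -> 14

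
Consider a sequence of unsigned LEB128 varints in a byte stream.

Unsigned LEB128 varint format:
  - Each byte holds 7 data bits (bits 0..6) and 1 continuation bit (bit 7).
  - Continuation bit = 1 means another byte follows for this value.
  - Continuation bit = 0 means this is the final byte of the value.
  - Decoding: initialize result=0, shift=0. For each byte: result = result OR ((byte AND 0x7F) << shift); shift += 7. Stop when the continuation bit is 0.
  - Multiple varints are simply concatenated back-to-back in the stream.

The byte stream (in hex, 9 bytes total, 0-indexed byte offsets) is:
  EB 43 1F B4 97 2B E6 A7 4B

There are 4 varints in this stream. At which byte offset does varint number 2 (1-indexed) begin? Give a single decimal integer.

Answer: 2

Derivation:
  byte[0]=0xEB cont=1 payload=0x6B=107: acc |= 107<<0 -> acc=107 shift=7
  byte[1]=0x43 cont=0 payload=0x43=67: acc |= 67<<7 -> acc=8683 shift=14 [end]
Varint 1: bytes[0:2] = EB 43 -> value 8683 (2 byte(s))
  byte[2]=0x1F cont=0 payload=0x1F=31: acc |= 31<<0 -> acc=31 shift=7 [end]
Varint 2: bytes[2:3] = 1F -> value 31 (1 byte(s))
  byte[3]=0xB4 cont=1 payload=0x34=52: acc |= 52<<0 -> acc=52 shift=7
  byte[4]=0x97 cont=1 payload=0x17=23: acc |= 23<<7 -> acc=2996 shift=14
  byte[5]=0x2B cont=0 payload=0x2B=43: acc |= 43<<14 -> acc=707508 shift=21 [end]
Varint 3: bytes[3:6] = B4 97 2B -> value 707508 (3 byte(s))
  byte[6]=0xE6 cont=1 payload=0x66=102: acc |= 102<<0 -> acc=102 shift=7
  byte[7]=0xA7 cont=1 payload=0x27=39: acc |= 39<<7 -> acc=5094 shift=14
  byte[8]=0x4B cont=0 payload=0x4B=75: acc |= 75<<14 -> acc=1233894 shift=21 [end]
Varint 4: bytes[6:9] = E6 A7 4B -> value 1233894 (3 byte(s))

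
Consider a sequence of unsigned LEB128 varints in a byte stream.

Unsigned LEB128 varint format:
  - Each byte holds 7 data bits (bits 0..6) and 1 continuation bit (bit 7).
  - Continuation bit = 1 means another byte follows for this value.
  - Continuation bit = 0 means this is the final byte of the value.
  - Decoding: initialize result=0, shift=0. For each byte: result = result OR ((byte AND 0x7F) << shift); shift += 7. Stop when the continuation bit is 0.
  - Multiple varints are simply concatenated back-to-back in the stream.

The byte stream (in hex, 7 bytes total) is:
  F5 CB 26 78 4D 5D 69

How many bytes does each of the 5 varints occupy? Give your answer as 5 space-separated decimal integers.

  byte[0]=0xF5 cont=1 payload=0x75=117: acc |= 117<<0 -> acc=117 shift=7
  byte[1]=0xCB cont=1 payload=0x4B=75: acc |= 75<<7 -> acc=9717 shift=14
  byte[2]=0x26 cont=0 payload=0x26=38: acc |= 38<<14 -> acc=632309 shift=21 [end]
Varint 1: bytes[0:3] = F5 CB 26 -> value 632309 (3 byte(s))
  byte[3]=0x78 cont=0 payload=0x78=120: acc |= 120<<0 -> acc=120 shift=7 [end]
Varint 2: bytes[3:4] = 78 -> value 120 (1 byte(s))
  byte[4]=0x4D cont=0 payload=0x4D=77: acc |= 77<<0 -> acc=77 shift=7 [end]
Varint 3: bytes[4:5] = 4D -> value 77 (1 byte(s))
  byte[5]=0x5D cont=0 payload=0x5D=93: acc |= 93<<0 -> acc=93 shift=7 [end]
Varint 4: bytes[5:6] = 5D -> value 93 (1 byte(s))
  byte[6]=0x69 cont=0 payload=0x69=105: acc |= 105<<0 -> acc=105 shift=7 [end]
Varint 5: bytes[6:7] = 69 -> value 105 (1 byte(s))

Answer: 3 1 1 1 1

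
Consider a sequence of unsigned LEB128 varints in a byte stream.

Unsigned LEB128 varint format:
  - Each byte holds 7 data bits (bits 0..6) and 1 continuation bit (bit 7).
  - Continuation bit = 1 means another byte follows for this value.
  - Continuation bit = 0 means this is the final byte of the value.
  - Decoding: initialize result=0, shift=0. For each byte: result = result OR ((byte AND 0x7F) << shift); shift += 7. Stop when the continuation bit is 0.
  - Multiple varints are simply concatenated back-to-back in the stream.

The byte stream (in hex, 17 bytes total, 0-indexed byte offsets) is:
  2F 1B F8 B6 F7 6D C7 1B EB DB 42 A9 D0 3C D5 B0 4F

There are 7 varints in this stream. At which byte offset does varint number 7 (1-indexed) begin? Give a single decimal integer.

  byte[0]=0x2F cont=0 payload=0x2F=47: acc |= 47<<0 -> acc=47 shift=7 [end]
Varint 1: bytes[0:1] = 2F -> value 47 (1 byte(s))
  byte[1]=0x1B cont=0 payload=0x1B=27: acc |= 27<<0 -> acc=27 shift=7 [end]
Varint 2: bytes[1:2] = 1B -> value 27 (1 byte(s))
  byte[2]=0xF8 cont=1 payload=0x78=120: acc |= 120<<0 -> acc=120 shift=7
  byte[3]=0xB6 cont=1 payload=0x36=54: acc |= 54<<7 -> acc=7032 shift=14
  byte[4]=0xF7 cont=1 payload=0x77=119: acc |= 119<<14 -> acc=1956728 shift=21
  byte[5]=0x6D cont=0 payload=0x6D=109: acc |= 109<<21 -> acc=230546296 shift=28 [end]
Varint 3: bytes[2:6] = F8 B6 F7 6D -> value 230546296 (4 byte(s))
  byte[6]=0xC7 cont=1 payload=0x47=71: acc |= 71<<0 -> acc=71 shift=7
  byte[7]=0x1B cont=0 payload=0x1B=27: acc |= 27<<7 -> acc=3527 shift=14 [end]
Varint 4: bytes[6:8] = C7 1B -> value 3527 (2 byte(s))
  byte[8]=0xEB cont=1 payload=0x6B=107: acc |= 107<<0 -> acc=107 shift=7
  byte[9]=0xDB cont=1 payload=0x5B=91: acc |= 91<<7 -> acc=11755 shift=14
  byte[10]=0x42 cont=0 payload=0x42=66: acc |= 66<<14 -> acc=1093099 shift=21 [end]
Varint 5: bytes[8:11] = EB DB 42 -> value 1093099 (3 byte(s))
  byte[11]=0xA9 cont=1 payload=0x29=41: acc |= 41<<0 -> acc=41 shift=7
  byte[12]=0xD0 cont=1 payload=0x50=80: acc |= 80<<7 -> acc=10281 shift=14
  byte[13]=0x3C cont=0 payload=0x3C=60: acc |= 60<<14 -> acc=993321 shift=21 [end]
Varint 6: bytes[11:14] = A9 D0 3C -> value 993321 (3 byte(s))
  byte[14]=0xD5 cont=1 payload=0x55=85: acc |= 85<<0 -> acc=85 shift=7
  byte[15]=0xB0 cont=1 payload=0x30=48: acc |= 48<<7 -> acc=6229 shift=14
  byte[16]=0x4F cont=0 payload=0x4F=79: acc |= 79<<14 -> acc=1300565 shift=21 [end]
Varint 7: bytes[14:17] = D5 B0 4F -> value 1300565 (3 byte(s))

Answer: 14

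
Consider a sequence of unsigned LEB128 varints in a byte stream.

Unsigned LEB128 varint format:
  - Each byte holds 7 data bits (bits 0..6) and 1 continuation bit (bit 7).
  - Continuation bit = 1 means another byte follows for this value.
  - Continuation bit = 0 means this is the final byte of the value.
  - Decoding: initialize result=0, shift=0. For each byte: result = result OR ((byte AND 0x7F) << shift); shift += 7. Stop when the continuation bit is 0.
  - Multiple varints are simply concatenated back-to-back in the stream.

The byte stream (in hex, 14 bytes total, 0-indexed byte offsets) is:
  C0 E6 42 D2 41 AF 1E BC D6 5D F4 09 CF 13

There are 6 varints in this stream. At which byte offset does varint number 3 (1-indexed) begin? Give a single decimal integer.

  byte[0]=0xC0 cont=1 payload=0x40=64: acc |= 64<<0 -> acc=64 shift=7
  byte[1]=0xE6 cont=1 payload=0x66=102: acc |= 102<<7 -> acc=13120 shift=14
  byte[2]=0x42 cont=0 payload=0x42=66: acc |= 66<<14 -> acc=1094464 shift=21 [end]
Varint 1: bytes[0:3] = C0 E6 42 -> value 1094464 (3 byte(s))
  byte[3]=0xD2 cont=1 payload=0x52=82: acc |= 82<<0 -> acc=82 shift=7
  byte[4]=0x41 cont=0 payload=0x41=65: acc |= 65<<7 -> acc=8402 shift=14 [end]
Varint 2: bytes[3:5] = D2 41 -> value 8402 (2 byte(s))
  byte[5]=0xAF cont=1 payload=0x2F=47: acc |= 47<<0 -> acc=47 shift=7
  byte[6]=0x1E cont=0 payload=0x1E=30: acc |= 30<<7 -> acc=3887 shift=14 [end]
Varint 3: bytes[5:7] = AF 1E -> value 3887 (2 byte(s))
  byte[7]=0xBC cont=1 payload=0x3C=60: acc |= 60<<0 -> acc=60 shift=7
  byte[8]=0xD6 cont=1 payload=0x56=86: acc |= 86<<7 -> acc=11068 shift=14
  byte[9]=0x5D cont=0 payload=0x5D=93: acc |= 93<<14 -> acc=1534780 shift=21 [end]
Varint 4: bytes[7:10] = BC D6 5D -> value 1534780 (3 byte(s))
  byte[10]=0xF4 cont=1 payload=0x74=116: acc |= 116<<0 -> acc=116 shift=7
  byte[11]=0x09 cont=0 payload=0x09=9: acc |= 9<<7 -> acc=1268 shift=14 [end]
Varint 5: bytes[10:12] = F4 09 -> value 1268 (2 byte(s))
  byte[12]=0xCF cont=1 payload=0x4F=79: acc |= 79<<0 -> acc=79 shift=7
  byte[13]=0x13 cont=0 payload=0x13=19: acc |= 19<<7 -> acc=2511 shift=14 [end]
Varint 6: bytes[12:14] = CF 13 -> value 2511 (2 byte(s))

Answer: 5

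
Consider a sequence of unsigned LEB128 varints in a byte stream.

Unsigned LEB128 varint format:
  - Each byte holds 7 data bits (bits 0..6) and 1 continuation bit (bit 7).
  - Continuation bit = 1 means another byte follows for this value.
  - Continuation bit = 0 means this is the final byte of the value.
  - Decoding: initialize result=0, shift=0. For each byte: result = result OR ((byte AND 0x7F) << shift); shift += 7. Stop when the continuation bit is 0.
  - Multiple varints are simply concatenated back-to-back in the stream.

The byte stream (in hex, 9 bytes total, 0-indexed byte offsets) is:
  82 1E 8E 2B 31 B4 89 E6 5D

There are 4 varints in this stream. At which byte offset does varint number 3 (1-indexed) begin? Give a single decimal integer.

Answer: 4

Derivation:
  byte[0]=0x82 cont=1 payload=0x02=2: acc |= 2<<0 -> acc=2 shift=7
  byte[1]=0x1E cont=0 payload=0x1E=30: acc |= 30<<7 -> acc=3842 shift=14 [end]
Varint 1: bytes[0:2] = 82 1E -> value 3842 (2 byte(s))
  byte[2]=0x8E cont=1 payload=0x0E=14: acc |= 14<<0 -> acc=14 shift=7
  byte[3]=0x2B cont=0 payload=0x2B=43: acc |= 43<<7 -> acc=5518 shift=14 [end]
Varint 2: bytes[2:4] = 8E 2B -> value 5518 (2 byte(s))
  byte[4]=0x31 cont=0 payload=0x31=49: acc |= 49<<0 -> acc=49 shift=7 [end]
Varint 3: bytes[4:5] = 31 -> value 49 (1 byte(s))
  byte[5]=0xB4 cont=1 payload=0x34=52: acc |= 52<<0 -> acc=52 shift=7
  byte[6]=0x89 cont=1 payload=0x09=9: acc |= 9<<7 -> acc=1204 shift=14
  byte[7]=0xE6 cont=1 payload=0x66=102: acc |= 102<<14 -> acc=1672372 shift=21
  byte[8]=0x5D cont=0 payload=0x5D=93: acc |= 93<<21 -> acc=196707508 shift=28 [end]
Varint 4: bytes[5:9] = B4 89 E6 5D -> value 196707508 (4 byte(s))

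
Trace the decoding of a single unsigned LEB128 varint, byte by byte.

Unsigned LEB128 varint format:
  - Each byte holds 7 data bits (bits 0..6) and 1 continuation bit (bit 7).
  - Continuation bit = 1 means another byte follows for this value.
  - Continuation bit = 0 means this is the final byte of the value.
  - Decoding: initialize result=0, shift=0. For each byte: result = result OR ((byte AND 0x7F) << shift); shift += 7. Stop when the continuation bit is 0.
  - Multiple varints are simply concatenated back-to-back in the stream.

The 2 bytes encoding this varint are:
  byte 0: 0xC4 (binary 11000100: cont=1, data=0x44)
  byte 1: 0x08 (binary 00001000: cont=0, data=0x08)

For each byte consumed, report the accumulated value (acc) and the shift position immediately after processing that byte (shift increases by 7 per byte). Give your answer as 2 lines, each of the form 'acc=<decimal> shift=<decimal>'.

Answer: acc=68 shift=7
acc=1092 shift=14

Derivation:
byte 0=0xC4: payload=0x44=68, contrib = 68<<0 = 68; acc -> 68, shift -> 7
byte 1=0x08: payload=0x08=8, contrib = 8<<7 = 1024; acc -> 1092, shift -> 14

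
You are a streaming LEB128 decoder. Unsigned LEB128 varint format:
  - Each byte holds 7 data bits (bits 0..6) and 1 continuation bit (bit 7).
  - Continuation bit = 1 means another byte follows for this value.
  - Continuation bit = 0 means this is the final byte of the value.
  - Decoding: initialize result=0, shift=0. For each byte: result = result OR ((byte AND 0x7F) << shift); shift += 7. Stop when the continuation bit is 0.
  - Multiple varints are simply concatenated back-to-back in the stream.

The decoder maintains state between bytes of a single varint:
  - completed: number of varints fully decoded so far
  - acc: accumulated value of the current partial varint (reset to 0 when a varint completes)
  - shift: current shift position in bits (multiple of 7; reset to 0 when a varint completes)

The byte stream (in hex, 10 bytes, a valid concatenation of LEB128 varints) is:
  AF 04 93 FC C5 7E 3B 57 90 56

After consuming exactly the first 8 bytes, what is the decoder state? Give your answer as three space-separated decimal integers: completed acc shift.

Answer: 4 0 0

Derivation:
byte[0]=0xAF cont=1 payload=0x2F: acc |= 47<<0 -> completed=0 acc=47 shift=7
byte[1]=0x04 cont=0 payload=0x04: varint #1 complete (value=559); reset -> completed=1 acc=0 shift=0
byte[2]=0x93 cont=1 payload=0x13: acc |= 19<<0 -> completed=1 acc=19 shift=7
byte[3]=0xFC cont=1 payload=0x7C: acc |= 124<<7 -> completed=1 acc=15891 shift=14
byte[4]=0xC5 cont=1 payload=0x45: acc |= 69<<14 -> completed=1 acc=1146387 shift=21
byte[5]=0x7E cont=0 payload=0x7E: varint #2 complete (value=265387539); reset -> completed=2 acc=0 shift=0
byte[6]=0x3B cont=0 payload=0x3B: varint #3 complete (value=59); reset -> completed=3 acc=0 shift=0
byte[7]=0x57 cont=0 payload=0x57: varint #4 complete (value=87); reset -> completed=4 acc=0 shift=0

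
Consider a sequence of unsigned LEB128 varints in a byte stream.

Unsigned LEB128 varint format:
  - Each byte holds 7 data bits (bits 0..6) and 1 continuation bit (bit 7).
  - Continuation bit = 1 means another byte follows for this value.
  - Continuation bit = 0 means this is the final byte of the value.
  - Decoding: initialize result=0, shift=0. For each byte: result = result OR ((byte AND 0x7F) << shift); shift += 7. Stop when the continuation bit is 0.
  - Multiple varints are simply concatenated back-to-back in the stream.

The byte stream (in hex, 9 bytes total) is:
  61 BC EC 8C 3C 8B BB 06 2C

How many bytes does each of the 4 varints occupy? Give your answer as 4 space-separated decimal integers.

  byte[0]=0x61 cont=0 payload=0x61=97: acc |= 97<<0 -> acc=97 shift=7 [end]
Varint 1: bytes[0:1] = 61 -> value 97 (1 byte(s))
  byte[1]=0xBC cont=1 payload=0x3C=60: acc |= 60<<0 -> acc=60 shift=7
  byte[2]=0xEC cont=1 payload=0x6C=108: acc |= 108<<7 -> acc=13884 shift=14
  byte[3]=0x8C cont=1 payload=0x0C=12: acc |= 12<<14 -> acc=210492 shift=21
  byte[4]=0x3C cont=0 payload=0x3C=60: acc |= 60<<21 -> acc=126039612 shift=28 [end]
Varint 2: bytes[1:5] = BC EC 8C 3C -> value 126039612 (4 byte(s))
  byte[5]=0x8B cont=1 payload=0x0B=11: acc |= 11<<0 -> acc=11 shift=7
  byte[6]=0xBB cont=1 payload=0x3B=59: acc |= 59<<7 -> acc=7563 shift=14
  byte[7]=0x06 cont=0 payload=0x06=6: acc |= 6<<14 -> acc=105867 shift=21 [end]
Varint 3: bytes[5:8] = 8B BB 06 -> value 105867 (3 byte(s))
  byte[8]=0x2C cont=0 payload=0x2C=44: acc |= 44<<0 -> acc=44 shift=7 [end]
Varint 4: bytes[8:9] = 2C -> value 44 (1 byte(s))

Answer: 1 4 3 1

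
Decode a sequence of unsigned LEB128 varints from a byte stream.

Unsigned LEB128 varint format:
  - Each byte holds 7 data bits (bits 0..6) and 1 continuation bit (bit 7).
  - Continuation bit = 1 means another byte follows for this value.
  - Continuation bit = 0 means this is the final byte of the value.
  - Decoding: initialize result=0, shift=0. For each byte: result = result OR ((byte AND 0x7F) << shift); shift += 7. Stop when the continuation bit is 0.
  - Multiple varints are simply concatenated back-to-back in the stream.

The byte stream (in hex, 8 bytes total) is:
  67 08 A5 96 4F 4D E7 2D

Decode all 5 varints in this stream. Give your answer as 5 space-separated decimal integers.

  byte[0]=0x67 cont=0 payload=0x67=103: acc |= 103<<0 -> acc=103 shift=7 [end]
Varint 1: bytes[0:1] = 67 -> value 103 (1 byte(s))
  byte[1]=0x08 cont=0 payload=0x08=8: acc |= 8<<0 -> acc=8 shift=7 [end]
Varint 2: bytes[1:2] = 08 -> value 8 (1 byte(s))
  byte[2]=0xA5 cont=1 payload=0x25=37: acc |= 37<<0 -> acc=37 shift=7
  byte[3]=0x96 cont=1 payload=0x16=22: acc |= 22<<7 -> acc=2853 shift=14
  byte[4]=0x4F cont=0 payload=0x4F=79: acc |= 79<<14 -> acc=1297189 shift=21 [end]
Varint 3: bytes[2:5] = A5 96 4F -> value 1297189 (3 byte(s))
  byte[5]=0x4D cont=0 payload=0x4D=77: acc |= 77<<0 -> acc=77 shift=7 [end]
Varint 4: bytes[5:6] = 4D -> value 77 (1 byte(s))
  byte[6]=0xE7 cont=1 payload=0x67=103: acc |= 103<<0 -> acc=103 shift=7
  byte[7]=0x2D cont=0 payload=0x2D=45: acc |= 45<<7 -> acc=5863 shift=14 [end]
Varint 5: bytes[6:8] = E7 2D -> value 5863 (2 byte(s))

Answer: 103 8 1297189 77 5863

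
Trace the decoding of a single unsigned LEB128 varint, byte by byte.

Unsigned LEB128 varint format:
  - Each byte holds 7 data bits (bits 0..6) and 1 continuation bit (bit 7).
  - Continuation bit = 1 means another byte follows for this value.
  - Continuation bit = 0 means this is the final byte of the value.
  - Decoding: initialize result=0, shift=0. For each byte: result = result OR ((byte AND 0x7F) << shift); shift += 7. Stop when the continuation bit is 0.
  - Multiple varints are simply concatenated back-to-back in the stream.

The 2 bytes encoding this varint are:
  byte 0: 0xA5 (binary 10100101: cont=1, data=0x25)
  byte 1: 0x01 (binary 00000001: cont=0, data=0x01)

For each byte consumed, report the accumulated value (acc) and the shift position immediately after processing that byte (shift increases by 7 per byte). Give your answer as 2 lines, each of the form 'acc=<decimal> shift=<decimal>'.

byte 0=0xA5: payload=0x25=37, contrib = 37<<0 = 37; acc -> 37, shift -> 7
byte 1=0x01: payload=0x01=1, contrib = 1<<7 = 128; acc -> 165, shift -> 14

Answer: acc=37 shift=7
acc=165 shift=14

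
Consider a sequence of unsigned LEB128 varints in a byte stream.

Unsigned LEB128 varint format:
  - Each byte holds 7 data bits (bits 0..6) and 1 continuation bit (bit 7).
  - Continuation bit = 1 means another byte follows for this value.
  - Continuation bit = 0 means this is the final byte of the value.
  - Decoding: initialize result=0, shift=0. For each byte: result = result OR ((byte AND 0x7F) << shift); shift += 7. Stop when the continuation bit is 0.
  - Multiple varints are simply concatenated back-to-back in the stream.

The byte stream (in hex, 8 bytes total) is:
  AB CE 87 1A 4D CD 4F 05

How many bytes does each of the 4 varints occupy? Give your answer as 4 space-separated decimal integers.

  byte[0]=0xAB cont=1 payload=0x2B=43: acc |= 43<<0 -> acc=43 shift=7
  byte[1]=0xCE cont=1 payload=0x4E=78: acc |= 78<<7 -> acc=10027 shift=14
  byte[2]=0x87 cont=1 payload=0x07=7: acc |= 7<<14 -> acc=124715 shift=21
  byte[3]=0x1A cont=0 payload=0x1A=26: acc |= 26<<21 -> acc=54650667 shift=28 [end]
Varint 1: bytes[0:4] = AB CE 87 1A -> value 54650667 (4 byte(s))
  byte[4]=0x4D cont=0 payload=0x4D=77: acc |= 77<<0 -> acc=77 shift=7 [end]
Varint 2: bytes[4:5] = 4D -> value 77 (1 byte(s))
  byte[5]=0xCD cont=1 payload=0x4D=77: acc |= 77<<0 -> acc=77 shift=7
  byte[6]=0x4F cont=0 payload=0x4F=79: acc |= 79<<7 -> acc=10189 shift=14 [end]
Varint 3: bytes[5:7] = CD 4F -> value 10189 (2 byte(s))
  byte[7]=0x05 cont=0 payload=0x05=5: acc |= 5<<0 -> acc=5 shift=7 [end]
Varint 4: bytes[7:8] = 05 -> value 5 (1 byte(s))

Answer: 4 1 2 1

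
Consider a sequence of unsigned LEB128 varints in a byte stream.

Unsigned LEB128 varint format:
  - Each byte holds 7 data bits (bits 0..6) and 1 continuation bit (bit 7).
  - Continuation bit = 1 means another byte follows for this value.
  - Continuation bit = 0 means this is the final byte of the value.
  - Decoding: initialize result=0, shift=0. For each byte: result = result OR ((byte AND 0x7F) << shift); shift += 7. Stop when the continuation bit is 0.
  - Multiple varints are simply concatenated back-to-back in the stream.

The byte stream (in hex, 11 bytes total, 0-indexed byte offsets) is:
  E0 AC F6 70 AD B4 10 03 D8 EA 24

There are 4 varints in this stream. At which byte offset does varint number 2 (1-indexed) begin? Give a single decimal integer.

  byte[0]=0xE0 cont=1 payload=0x60=96: acc |= 96<<0 -> acc=96 shift=7
  byte[1]=0xAC cont=1 payload=0x2C=44: acc |= 44<<7 -> acc=5728 shift=14
  byte[2]=0xF6 cont=1 payload=0x76=118: acc |= 118<<14 -> acc=1939040 shift=21
  byte[3]=0x70 cont=0 payload=0x70=112: acc |= 112<<21 -> acc=236820064 shift=28 [end]
Varint 1: bytes[0:4] = E0 AC F6 70 -> value 236820064 (4 byte(s))
  byte[4]=0xAD cont=1 payload=0x2D=45: acc |= 45<<0 -> acc=45 shift=7
  byte[5]=0xB4 cont=1 payload=0x34=52: acc |= 52<<7 -> acc=6701 shift=14
  byte[6]=0x10 cont=0 payload=0x10=16: acc |= 16<<14 -> acc=268845 shift=21 [end]
Varint 2: bytes[4:7] = AD B4 10 -> value 268845 (3 byte(s))
  byte[7]=0x03 cont=0 payload=0x03=3: acc |= 3<<0 -> acc=3 shift=7 [end]
Varint 3: bytes[7:8] = 03 -> value 3 (1 byte(s))
  byte[8]=0xD8 cont=1 payload=0x58=88: acc |= 88<<0 -> acc=88 shift=7
  byte[9]=0xEA cont=1 payload=0x6A=106: acc |= 106<<7 -> acc=13656 shift=14
  byte[10]=0x24 cont=0 payload=0x24=36: acc |= 36<<14 -> acc=603480 shift=21 [end]
Varint 4: bytes[8:11] = D8 EA 24 -> value 603480 (3 byte(s))

Answer: 4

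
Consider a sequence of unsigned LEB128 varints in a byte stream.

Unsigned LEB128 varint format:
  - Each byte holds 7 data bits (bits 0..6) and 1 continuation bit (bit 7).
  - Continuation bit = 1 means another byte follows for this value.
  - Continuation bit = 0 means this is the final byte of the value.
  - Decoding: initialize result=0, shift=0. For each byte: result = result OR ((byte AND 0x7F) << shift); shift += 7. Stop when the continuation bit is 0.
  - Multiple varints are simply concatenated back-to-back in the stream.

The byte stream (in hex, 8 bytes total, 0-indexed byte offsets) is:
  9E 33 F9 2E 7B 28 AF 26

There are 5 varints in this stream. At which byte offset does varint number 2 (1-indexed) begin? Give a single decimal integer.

Answer: 2

Derivation:
  byte[0]=0x9E cont=1 payload=0x1E=30: acc |= 30<<0 -> acc=30 shift=7
  byte[1]=0x33 cont=0 payload=0x33=51: acc |= 51<<7 -> acc=6558 shift=14 [end]
Varint 1: bytes[0:2] = 9E 33 -> value 6558 (2 byte(s))
  byte[2]=0xF9 cont=1 payload=0x79=121: acc |= 121<<0 -> acc=121 shift=7
  byte[3]=0x2E cont=0 payload=0x2E=46: acc |= 46<<7 -> acc=6009 shift=14 [end]
Varint 2: bytes[2:4] = F9 2E -> value 6009 (2 byte(s))
  byte[4]=0x7B cont=0 payload=0x7B=123: acc |= 123<<0 -> acc=123 shift=7 [end]
Varint 3: bytes[4:5] = 7B -> value 123 (1 byte(s))
  byte[5]=0x28 cont=0 payload=0x28=40: acc |= 40<<0 -> acc=40 shift=7 [end]
Varint 4: bytes[5:6] = 28 -> value 40 (1 byte(s))
  byte[6]=0xAF cont=1 payload=0x2F=47: acc |= 47<<0 -> acc=47 shift=7
  byte[7]=0x26 cont=0 payload=0x26=38: acc |= 38<<7 -> acc=4911 shift=14 [end]
Varint 5: bytes[6:8] = AF 26 -> value 4911 (2 byte(s))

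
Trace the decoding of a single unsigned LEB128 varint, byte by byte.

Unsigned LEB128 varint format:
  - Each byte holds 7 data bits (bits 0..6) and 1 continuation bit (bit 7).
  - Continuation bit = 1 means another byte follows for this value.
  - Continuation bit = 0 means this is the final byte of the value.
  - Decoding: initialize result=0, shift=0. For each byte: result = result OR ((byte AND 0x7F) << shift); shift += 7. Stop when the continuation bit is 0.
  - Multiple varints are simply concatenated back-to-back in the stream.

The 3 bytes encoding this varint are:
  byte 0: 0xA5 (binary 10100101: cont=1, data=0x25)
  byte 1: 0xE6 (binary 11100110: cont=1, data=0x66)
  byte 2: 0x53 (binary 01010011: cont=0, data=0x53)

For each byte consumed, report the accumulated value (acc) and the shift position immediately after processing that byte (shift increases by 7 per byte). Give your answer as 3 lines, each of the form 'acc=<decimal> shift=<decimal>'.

byte 0=0xA5: payload=0x25=37, contrib = 37<<0 = 37; acc -> 37, shift -> 7
byte 1=0xE6: payload=0x66=102, contrib = 102<<7 = 13056; acc -> 13093, shift -> 14
byte 2=0x53: payload=0x53=83, contrib = 83<<14 = 1359872; acc -> 1372965, shift -> 21

Answer: acc=37 shift=7
acc=13093 shift=14
acc=1372965 shift=21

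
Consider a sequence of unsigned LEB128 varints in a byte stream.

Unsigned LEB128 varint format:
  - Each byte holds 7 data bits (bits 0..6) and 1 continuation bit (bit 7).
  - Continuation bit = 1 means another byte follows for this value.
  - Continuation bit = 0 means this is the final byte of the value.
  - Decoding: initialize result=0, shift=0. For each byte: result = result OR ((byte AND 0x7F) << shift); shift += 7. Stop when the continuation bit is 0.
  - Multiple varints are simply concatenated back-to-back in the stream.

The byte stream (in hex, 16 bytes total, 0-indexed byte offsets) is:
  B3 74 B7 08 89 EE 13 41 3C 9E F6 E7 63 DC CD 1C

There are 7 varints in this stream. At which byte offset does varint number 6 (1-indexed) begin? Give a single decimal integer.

  byte[0]=0xB3 cont=1 payload=0x33=51: acc |= 51<<0 -> acc=51 shift=7
  byte[1]=0x74 cont=0 payload=0x74=116: acc |= 116<<7 -> acc=14899 shift=14 [end]
Varint 1: bytes[0:2] = B3 74 -> value 14899 (2 byte(s))
  byte[2]=0xB7 cont=1 payload=0x37=55: acc |= 55<<0 -> acc=55 shift=7
  byte[3]=0x08 cont=0 payload=0x08=8: acc |= 8<<7 -> acc=1079 shift=14 [end]
Varint 2: bytes[2:4] = B7 08 -> value 1079 (2 byte(s))
  byte[4]=0x89 cont=1 payload=0x09=9: acc |= 9<<0 -> acc=9 shift=7
  byte[5]=0xEE cont=1 payload=0x6E=110: acc |= 110<<7 -> acc=14089 shift=14
  byte[6]=0x13 cont=0 payload=0x13=19: acc |= 19<<14 -> acc=325385 shift=21 [end]
Varint 3: bytes[4:7] = 89 EE 13 -> value 325385 (3 byte(s))
  byte[7]=0x41 cont=0 payload=0x41=65: acc |= 65<<0 -> acc=65 shift=7 [end]
Varint 4: bytes[7:8] = 41 -> value 65 (1 byte(s))
  byte[8]=0x3C cont=0 payload=0x3C=60: acc |= 60<<0 -> acc=60 shift=7 [end]
Varint 5: bytes[8:9] = 3C -> value 60 (1 byte(s))
  byte[9]=0x9E cont=1 payload=0x1E=30: acc |= 30<<0 -> acc=30 shift=7
  byte[10]=0xF6 cont=1 payload=0x76=118: acc |= 118<<7 -> acc=15134 shift=14
  byte[11]=0xE7 cont=1 payload=0x67=103: acc |= 103<<14 -> acc=1702686 shift=21
  byte[12]=0x63 cont=0 payload=0x63=99: acc |= 99<<21 -> acc=209320734 shift=28 [end]
Varint 6: bytes[9:13] = 9E F6 E7 63 -> value 209320734 (4 byte(s))
  byte[13]=0xDC cont=1 payload=0x5C=92: acc |= 92<<0 -> acc=92 shift=7
  byte[14]=0xCD cont=1 payload=0x4D=77: acc |= 77<<7 -> acc=9948 shift=14
  byte[15]=0x1C cont=0 payload=0x1C=28: acc |= 28<<14 -> acc=468700 shift=21 [end]
Varint 7: bytes[13:16] = DC CD 1C -> value 468700 (3 byte(s))

Answer: 9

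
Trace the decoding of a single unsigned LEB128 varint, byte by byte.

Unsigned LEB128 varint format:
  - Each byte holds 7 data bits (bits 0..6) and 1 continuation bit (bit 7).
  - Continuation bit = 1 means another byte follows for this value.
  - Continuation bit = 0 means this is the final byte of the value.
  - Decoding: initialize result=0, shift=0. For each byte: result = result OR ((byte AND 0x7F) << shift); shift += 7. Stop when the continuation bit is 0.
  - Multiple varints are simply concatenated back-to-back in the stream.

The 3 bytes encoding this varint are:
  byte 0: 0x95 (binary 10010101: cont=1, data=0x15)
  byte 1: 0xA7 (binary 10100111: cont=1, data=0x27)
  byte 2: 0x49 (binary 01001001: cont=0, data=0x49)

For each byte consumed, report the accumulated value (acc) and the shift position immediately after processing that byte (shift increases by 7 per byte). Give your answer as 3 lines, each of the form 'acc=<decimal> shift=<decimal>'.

Answer: acc=21 shift=7
acc=5013 shift=14
acc=1201045 shift=21

Derivation:
byte 0=0x95: payload=0x15=21, contrib = 21<<0 = 21; acc -> 21, shift -> 7
byte 1=0xA7: payload=0x27=39, contrib = 39<<7 = 4992; acc -> 5013, shift -> 14
byte 2=0x49: payload=0x49=73, contrib = 73<<14 = 1196032; acc -> 1201045, shift -> 21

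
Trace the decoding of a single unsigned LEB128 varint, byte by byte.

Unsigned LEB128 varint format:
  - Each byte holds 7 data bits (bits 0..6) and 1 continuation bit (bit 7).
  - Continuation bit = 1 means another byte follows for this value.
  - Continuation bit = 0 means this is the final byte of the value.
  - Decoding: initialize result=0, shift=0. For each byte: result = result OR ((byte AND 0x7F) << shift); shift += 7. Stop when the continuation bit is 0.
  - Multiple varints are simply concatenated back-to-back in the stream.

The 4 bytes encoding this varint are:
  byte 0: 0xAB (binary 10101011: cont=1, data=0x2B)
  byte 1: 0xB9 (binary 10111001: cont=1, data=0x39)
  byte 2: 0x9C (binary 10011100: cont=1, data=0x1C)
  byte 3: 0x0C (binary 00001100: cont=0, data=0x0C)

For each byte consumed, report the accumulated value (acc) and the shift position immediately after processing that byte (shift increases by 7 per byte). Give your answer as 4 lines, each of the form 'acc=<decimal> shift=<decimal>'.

byte 0=0xAB: payload=0x2B=43, contrib = 43<<0 = 43; acc -> 43, shift -> 7
byte 1=0xB9: payload=0x39=57, contrib = 57<<7 = 7296; acc -> 7339, shift -> 14
byte 2=0x9C: payload=0x1C=28, contrib = 28<<14 = 458752; acc -> 466091, shift -> 21
byte 3=0x0C: payload=0x0C=12, contrib = 12<<21 = 25165824; acc -> 25631915, shift -> 28

Answer: acc=43 shift=7
acc=7339 shift=14
acc=466091 shift=21
acc=25631915 shift=28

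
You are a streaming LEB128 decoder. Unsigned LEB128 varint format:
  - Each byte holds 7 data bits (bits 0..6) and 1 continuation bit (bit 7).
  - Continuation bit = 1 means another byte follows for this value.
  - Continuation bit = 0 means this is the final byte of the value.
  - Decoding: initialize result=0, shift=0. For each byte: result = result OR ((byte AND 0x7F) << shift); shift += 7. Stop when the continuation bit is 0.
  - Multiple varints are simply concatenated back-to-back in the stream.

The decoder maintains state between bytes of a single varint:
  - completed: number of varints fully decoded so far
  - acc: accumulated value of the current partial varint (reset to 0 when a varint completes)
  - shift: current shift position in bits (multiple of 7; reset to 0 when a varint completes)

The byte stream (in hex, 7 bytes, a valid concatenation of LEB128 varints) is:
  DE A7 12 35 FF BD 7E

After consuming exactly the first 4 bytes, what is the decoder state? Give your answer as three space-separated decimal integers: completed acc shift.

byte[0]=0xDE cont=1 payload=0x5E: acc |= 94<<0 -> completed=0 acc=94 shift=7
byte[1]=0xA7 cont=1 payload=0x27: acc |= 39<<7 -> completed=0 acc=5086 shift=14
byte[2]=0x12 cont=0 payload=0x12: varint #1 complete (value=299998); reset -> completed=1 acc=0 shift=0
byte[3]=0x35 cont=0 payload=0x35: varint #2 complete (value=53); reset -> completed=2 acc=0 shift=0

Answer: 2 0 0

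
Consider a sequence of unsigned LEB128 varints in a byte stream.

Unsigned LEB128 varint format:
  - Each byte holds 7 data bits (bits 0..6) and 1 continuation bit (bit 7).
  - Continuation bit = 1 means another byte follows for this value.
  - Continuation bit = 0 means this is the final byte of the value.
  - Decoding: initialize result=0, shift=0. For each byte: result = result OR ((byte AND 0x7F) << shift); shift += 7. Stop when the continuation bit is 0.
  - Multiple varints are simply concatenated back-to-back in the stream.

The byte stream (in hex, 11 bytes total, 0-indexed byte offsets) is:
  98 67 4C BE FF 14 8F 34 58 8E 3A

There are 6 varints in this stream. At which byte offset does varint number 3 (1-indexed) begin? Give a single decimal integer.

Answer: 3

Derivation:
  byte[0]=0x98 cont=1 payload=0x18=24: acc |= 24<<0 -> acc=24 shift=7
  byte[1]=0x67 cont=0 payload=0x67=103: acc |= 103<<7 -> acc=13208 shift=14 [end]
Varint 1: bytes[0:2] = 98 67 -> value 13208 (2 byte(s))
  byte[2]=0x4C cont=0 payload=0x4C=76: acc |= 76<<0 -> acc=76 shift=7 [end]
Varint 2: bytes[2:3] = 4C -> value 76 (1 byte(s))
  byte[3]=0xBE cont=1 payload=0x3E=62: acc |= 62<<0 -> acc=62 shift=7
  byte[4]=0xFF cont=1 payload=0x7F=127: acc |= 127<<7 -> acc=16318 shift=14
  byte[5]=0x14 cont=0 payload=0x14=20: acc |= 20<<14 -> acc=343998 shift=21 [end]
Varint 3: bytes[3:6] = BE FF 14 -> value 343998 (3 byte(s))
  byte[6]=0x8F cont=1 payload=0x0F=15: acc |= 15<<0 -> acc=15 shift=7
  byte[7]=0x34 cont=0 payload=0x34=52: acc |= 52<<7 -> acc=6671 shift=14 [end]
Varint 4: bytes[6:8] = 8F 34 -> value 6671 (2 byte(s))
  byte[8]=0x58 cont=0 payload=0x58=88: acc |= 88<<0 -> acc=88 shift=7 [end]
Varint 5: bytes[8:9] = 58 -> value 88 (1 byte(s))
  byte[9]=0x8E cont=1 payload=0x0E=14: acc |= 14<<0 -> acc=14 shift=7
  byte[10]=0x3A cont=0 payload=0x3A=58: acc |= 58<<7 -> acc=7438 shift=14 [end]
Varint 6: bytes[9:11] = 8E 3A -> value 7438 (2 byte(s))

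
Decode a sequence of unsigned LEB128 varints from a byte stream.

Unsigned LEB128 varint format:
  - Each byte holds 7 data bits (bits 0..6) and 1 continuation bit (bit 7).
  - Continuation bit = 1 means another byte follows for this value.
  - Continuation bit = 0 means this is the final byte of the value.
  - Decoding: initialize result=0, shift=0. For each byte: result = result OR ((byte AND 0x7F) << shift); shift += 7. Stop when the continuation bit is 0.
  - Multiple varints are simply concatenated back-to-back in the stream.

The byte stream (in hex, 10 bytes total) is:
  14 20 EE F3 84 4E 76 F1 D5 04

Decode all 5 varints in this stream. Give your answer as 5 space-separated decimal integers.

Answer: 20 32 163658222 118 76529

Derivation:
  byte[0]=0x14 cont=0 payload=0x14=20: acc |= 20<<0 -> acc=20 shift=7 [end]
Varint 1: bytes[0:1] = 14 -> value 20 (1 byte(s))
  byte[1]=0x20 cont=0 payload=0x20=32: acc |= 32<<0 -> acc=32 shift=7 [end]
Varint 2: bytes[1:2] = 20 -> value 32 (1 byte(s))
  byte[2]=0xEE cont=1 payload=0x6E=110: acc |= 110<<0 -> acc=110 shift=7
  byte[3]=0xF3 cont=1 payload=0x73=115: acc |= 115<<7 -> acc=14830 shift=14
  byte[4]=0x84 cont=1 payload=0x04=4: acc |= 4<<14 -> acc=80366 shift=21
  byte[5]=0x4E cont=0 payload=0x4E=78: acc |= 78<<21 -> acc=163658222 shift=28 [end]
Varint 3: bytes[2:6] = EE F3 84 4E -> value 163658222 (4 byte(s))
  byte[6]=0x76 cont=0 payload=0x76=118: acc |= 118<<0 -> acc=118 shift=7 [end]
Varint 4: bytes[6:7] = 76 -> value 118 (1 byte(s))
  byte[7]=0xF1 cont=1 payload=0x71=113: acc |= 113<<0 -> acc=113 shift=7
  byte[8]=0xD5 cont=1 payload=0x55=85: acc |= 85<<7 -> acc=10993 shift=14
  byte[9]=0x04 cont=0 payload=0x04=4: acc |= 4<<14 -> acc=76529 shift=21 [end]
Varint 5: bytes[7:10] = F1 D5 04 -> value 76529 (3 byte(s))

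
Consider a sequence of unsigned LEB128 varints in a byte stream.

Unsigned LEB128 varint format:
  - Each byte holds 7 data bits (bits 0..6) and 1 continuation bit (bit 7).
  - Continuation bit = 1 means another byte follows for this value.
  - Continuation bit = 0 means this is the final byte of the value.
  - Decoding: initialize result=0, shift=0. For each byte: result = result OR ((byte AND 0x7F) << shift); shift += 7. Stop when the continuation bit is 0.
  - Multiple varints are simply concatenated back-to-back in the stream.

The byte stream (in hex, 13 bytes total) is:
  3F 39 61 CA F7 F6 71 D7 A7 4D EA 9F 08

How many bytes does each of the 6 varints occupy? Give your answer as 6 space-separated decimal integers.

  byte[0]=0x3F cont=0 payload=0x3F=63: acc |= 63<<0 -> acc=63 shift=7 [end]
Varint 1: bytes[0:1] = 3F -> value 63 (1 byte(s))
  byte[1]=0x39 cont=0 payload=0x39=57: acc |= 57<<0 -> acc=57 shift=7 [end]
Varint 2: bytes[1:2] = 39 -> value 57 (1 byte(s))
  byte[2]=0x61 cont=0 payload=0x61=97: acc |= 97<<0 -> acc=97 shift=7 [end]
Varint 3: bytes[2:3] = 61 -> value 97 (1 byte(s))
  byte[3]=0xCA cont=1 payload=0x4A=74: acc |= 74<<0 -> acc=74 shift=7
  byte[4]=0xF7 cont=1 payload=0x77=119: acc |= 119<<7 -> acc=15306 shift=14
  byte[5]=0xF6 cont=1 payload=0x76=118: acc |= 118<<14 -> acc=1948618 shift=21
  byte[6]=0x71 cont=0 payload=0x71=113: acc |= 113<<21 -> acc=238926794 shift=28 [end]
Varint 4: bytes[3:7] = CA F7 F6 71 -> value 238926794 (4 byte(s))
  byte[7]=0xD7 cont=1 payload=0x57=87: acc |= 87<<0 -> acc=87 shift=7
  byte[8]=0xA7 cont=1 payload=0x27=39: acc |= 39<<7 -> acc=5079 shift=14
  byte[9]=0x4D cont=0 payload=0x4D=77: acc |= 77<<14 -> acc=1266647 shift=21 [end]
Varint 5: bytes[7:10] = D7 A7 4D -> value 1266647 (3 byte(s))
  byte[10]=0xEA cont=1 payload=0x6A=106: acc |= 106<<0 -> acc=106 shift=7
  byte[11]=0x9F cont=1 payload=0x1F=31: acc |= 31<<7 -> acc=4074 shift=14
  byte[12]=0x08 cont=0 payload=0x08=8: acc |= 8<<14 -> acc=135146 shift=21 [end]
Varint 6: bytes[10:13] = EA 9F 08 -> value 135146 (3 byte(s))

Answer: 1 1 1 4 3 3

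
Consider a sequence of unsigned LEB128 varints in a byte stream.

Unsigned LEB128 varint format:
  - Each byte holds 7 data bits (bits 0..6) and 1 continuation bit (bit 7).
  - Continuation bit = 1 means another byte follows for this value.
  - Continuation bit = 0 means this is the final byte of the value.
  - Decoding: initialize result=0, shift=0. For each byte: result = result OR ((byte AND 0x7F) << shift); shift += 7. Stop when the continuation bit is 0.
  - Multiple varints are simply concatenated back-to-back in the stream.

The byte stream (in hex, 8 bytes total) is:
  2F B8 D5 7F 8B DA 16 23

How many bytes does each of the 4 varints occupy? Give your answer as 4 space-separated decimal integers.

Answer: 1 3 3 1

Derivation:
  byte[0]=0x2F cont=0 payload=0x2F=47: acc |= 47<<0 -> acc=47 shift=7 [end]
Varint 1: bytes[0:1] = 2F -> value 47 (1 byte(s))
  byte[1]=0xB8 cont=1 payload=0x38=56: acc |= 56<<0 -> acc=56 shift=7
  byte[2]=0xD5 cont=1 payload=0x55=85: acc |= 85<<7 -> acc=10936 shift=14
  byte[3]=0x7F cont=0 payload=0x7F=127: acc |= 127<<14 -> acc=2091704 shift=21 [end]
Varint 2: bytes[1:4] = B8 D5 7F -> value 2091704 (3 byte(s))
  byte[4]=0x8B cont=1 payload=0x0B=11: acc |= 11<<0 -> acc=11 shift=7
  byte[5]=0xDA cont=1 payload=0x5A=90: acc |= 90<<7 -> acc=11531 shift=14
  byte[6]=0x16 cont=0 payload=0x16=22: acc |= 22<<14 -> acc=371979 shift=21 [end]
Varint 3: bytes[4:7] = 8B DA 16 -> value 371979 (3 byte(s))
  byte[7]=0x23 cont=0 payload=0x23=35: acc |= 35<<0 -> acc=35 shift=7 [end]
Varint 4: bytes[7:8] = 23 -> value 35 (1 byte(s))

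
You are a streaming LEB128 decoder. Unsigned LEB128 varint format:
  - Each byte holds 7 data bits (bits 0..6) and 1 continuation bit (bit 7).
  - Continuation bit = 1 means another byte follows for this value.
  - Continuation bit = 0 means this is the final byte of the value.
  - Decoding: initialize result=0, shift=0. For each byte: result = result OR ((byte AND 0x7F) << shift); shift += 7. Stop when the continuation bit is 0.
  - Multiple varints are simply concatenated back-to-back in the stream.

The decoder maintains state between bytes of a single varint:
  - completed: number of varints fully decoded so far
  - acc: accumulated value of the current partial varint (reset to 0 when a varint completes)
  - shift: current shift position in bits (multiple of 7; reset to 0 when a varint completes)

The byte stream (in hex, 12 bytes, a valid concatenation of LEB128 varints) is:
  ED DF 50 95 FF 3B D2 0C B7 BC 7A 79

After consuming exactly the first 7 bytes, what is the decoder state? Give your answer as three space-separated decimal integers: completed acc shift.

Answer: 2 82 7

Derivation:
byte[0]=0xED cont=1 payload=0x6D: acc |= 109<<0 -> completed=0 acc=109 shift=7
byte[1]=0xDF cont=1 payload=0x5F: acc |= 95<<7 -> completed=0 acc=12269 shift=14
byte[2]=0x50 cont=0 payload=0x50: varint #1 complete (value=1322989); reset -> completed=1 acc=0 shift=0
byte[3]=0x95 cont=1 payload=0x15: acc |= 21<<0 -> completed=1 acc=21 shift=7
byte[4]=0xFF cont=1 payload=0x7F: acc |= 127<<7 -> completed=1 acc=16277 shift=14
byte[5]=0x3B cont=0 payload=0x3B: varint #2 complete (value=982933); reset -> completed=2 acc=0 shift=0
byte[6]=0xD2 cont=1 payload=0x52: acc |= 82<<0 -> completed=2 acc=82 shift=7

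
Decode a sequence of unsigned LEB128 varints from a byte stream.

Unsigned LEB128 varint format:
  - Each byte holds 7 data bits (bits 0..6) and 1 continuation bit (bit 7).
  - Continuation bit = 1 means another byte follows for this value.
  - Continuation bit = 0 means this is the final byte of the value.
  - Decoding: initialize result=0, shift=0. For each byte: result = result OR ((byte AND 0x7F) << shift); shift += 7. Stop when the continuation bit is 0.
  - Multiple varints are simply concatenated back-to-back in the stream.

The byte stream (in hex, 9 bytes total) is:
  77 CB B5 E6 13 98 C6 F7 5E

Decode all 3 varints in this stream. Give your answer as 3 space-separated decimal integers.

  byte[0]=0x77 cont=0 payload=0x77=119: acc |= 119<<0 -> acc=119 shift=7 [end]
Varint 1: bytes[0:1] = 77 -> value 119 (1 byte(s))
  byte[1]=0xCB cont=1 payload=0x4B=75: acc |= 75<<0 -> acc=75 shift=7
  byte[2]=0xB5 cont=1 payload=0x35=53: acc |= 53<<7 -> acc=6859 shift=14
  byte[3]=0xE6 cont=1 payload=0x66=102: acc |= 102<<14 -> acc=1678027 shift=21
  byte[4]=0x13 cont=0 payload=0x13=19: acc |= 19<<21 -> acc=41523915 shift=28 [end]
Varint 2: bytes[1:5] = CB B5 E6 13 -> value 41523915 (4 byte(s))
  byte[5]=0x98 cont=1 payload=0x18=24: acc |= 24<<0 -> acc=24 shift=7
  byte[6]=0xC6 cont=1 payload=0x46=70: acc |= 70<<7 -> acc=8984 shift=14
  byte[7]=0xF7 cont=1 payload=0x77=119: acc |= 119<<14 -> acc=1958680 shift=21
  byte[8]=0x5E cont=0 payload=0x5E=94: acc |= 94<<21 -> acc=199090968 shift=28 [end]
Varint 3: bytes[5:9] = 98 C6 F7 5E -> value 199090968 (4 byte(s))

Answer: 119 41523915 199090968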